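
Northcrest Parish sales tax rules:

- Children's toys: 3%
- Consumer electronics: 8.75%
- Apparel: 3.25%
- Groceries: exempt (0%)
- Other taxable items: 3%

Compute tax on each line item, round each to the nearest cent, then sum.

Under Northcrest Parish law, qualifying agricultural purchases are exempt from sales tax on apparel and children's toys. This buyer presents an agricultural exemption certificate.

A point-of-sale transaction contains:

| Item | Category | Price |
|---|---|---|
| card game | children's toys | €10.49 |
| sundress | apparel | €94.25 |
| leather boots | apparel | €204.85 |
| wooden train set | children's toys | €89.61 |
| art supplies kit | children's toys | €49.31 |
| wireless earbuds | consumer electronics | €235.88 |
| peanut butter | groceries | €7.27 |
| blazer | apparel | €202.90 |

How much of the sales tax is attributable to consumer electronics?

€20.64

Wireless earbuds €235.88: consumer electronics → 8.75% → €20.64
Tax on consumer electronics = €20.64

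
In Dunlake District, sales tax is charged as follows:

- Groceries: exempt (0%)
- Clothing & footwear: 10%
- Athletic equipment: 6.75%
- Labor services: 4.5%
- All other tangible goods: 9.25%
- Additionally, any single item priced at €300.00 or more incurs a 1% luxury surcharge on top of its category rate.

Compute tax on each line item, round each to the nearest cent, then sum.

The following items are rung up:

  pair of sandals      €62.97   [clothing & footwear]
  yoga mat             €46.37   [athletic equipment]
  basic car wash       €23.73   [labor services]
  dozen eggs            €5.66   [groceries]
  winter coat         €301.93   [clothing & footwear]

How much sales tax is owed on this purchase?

Pair of sandals €62.97: clothing & footwear → 10% → €6.30
Yoga mat €46.37: athletic equipment → 6.75% → €3.13
Basic car wash €23.73: labor services → 4.5% → €1.07
Dozen eggs €5.66: groceries → 0% → €0.00
Winter coat €301.93: clothing & footwear → 10% + 1% surcharge = 11% → €33.21
Total tax = €6.30 + €3.13 + €1.07 + €33.21 = €43.71

€43.71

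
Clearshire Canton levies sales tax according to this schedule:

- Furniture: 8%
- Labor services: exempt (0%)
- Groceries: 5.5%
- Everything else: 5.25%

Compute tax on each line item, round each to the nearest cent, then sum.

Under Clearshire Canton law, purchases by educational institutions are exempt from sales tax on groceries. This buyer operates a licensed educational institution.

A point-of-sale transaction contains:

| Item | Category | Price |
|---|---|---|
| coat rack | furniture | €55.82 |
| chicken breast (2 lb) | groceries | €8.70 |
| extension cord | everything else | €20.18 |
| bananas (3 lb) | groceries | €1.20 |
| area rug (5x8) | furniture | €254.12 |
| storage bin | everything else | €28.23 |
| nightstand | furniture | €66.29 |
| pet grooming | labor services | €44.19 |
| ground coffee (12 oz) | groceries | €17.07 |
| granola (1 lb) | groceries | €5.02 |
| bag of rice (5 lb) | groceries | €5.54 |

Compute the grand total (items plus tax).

€539.00

Coat rack €55.82: furniture → 8% → €4.47
Chicken breast (2 lb) €8.70: groceries, buyer-exempt → 0% → €0.00
Extension cord €20.18: everything else → 5.25% → €1.06
Bananas (3 lb) €1.20: groceries, buyer-exempt → 0% → €0.00
Area rug (5x8) €254.12: furniture → 8% → €20.33
Storage bin €28.23: everything else → 5.25% → €1.48
Nightstand €66.29: furniture → 8% → €5.30
Pet grooming €44.19: labor services → 0% → €0.00
Ground coffee (12 oz) €17.07: groceries, buyer-exempt → 0% → €0.00
Granola (1 lb) €5.02: groceries, buyer-exempt → 0% → €0.00
Bag of rice (5 lb) €5.54: groceries, buyer-exempt → 0% → €0.00
Subtotal = €506.36; tax = €32.64; total due = €539.00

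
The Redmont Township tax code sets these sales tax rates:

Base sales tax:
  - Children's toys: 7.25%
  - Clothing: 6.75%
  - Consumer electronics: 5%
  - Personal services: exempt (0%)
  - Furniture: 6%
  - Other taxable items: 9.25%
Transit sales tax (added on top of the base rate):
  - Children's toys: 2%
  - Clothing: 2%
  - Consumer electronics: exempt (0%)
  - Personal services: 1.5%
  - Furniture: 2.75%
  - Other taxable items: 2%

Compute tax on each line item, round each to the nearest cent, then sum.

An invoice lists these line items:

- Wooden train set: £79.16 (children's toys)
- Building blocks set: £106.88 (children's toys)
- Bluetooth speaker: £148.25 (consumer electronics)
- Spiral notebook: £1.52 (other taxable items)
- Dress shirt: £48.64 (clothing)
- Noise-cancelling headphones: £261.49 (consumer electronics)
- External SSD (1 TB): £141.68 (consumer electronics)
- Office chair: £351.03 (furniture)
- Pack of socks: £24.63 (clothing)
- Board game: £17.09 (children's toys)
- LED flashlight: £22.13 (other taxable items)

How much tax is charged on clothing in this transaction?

Dress shirt £48.64: clothing → 6.75% + 2% transit = 8.75% → £4.26
Pack of socks £24.63: clothing → 6.75% + 2% transit = 8.75% → £2.16
Tax on clothing = £4.26 + £2.16 = £6.42

£6.42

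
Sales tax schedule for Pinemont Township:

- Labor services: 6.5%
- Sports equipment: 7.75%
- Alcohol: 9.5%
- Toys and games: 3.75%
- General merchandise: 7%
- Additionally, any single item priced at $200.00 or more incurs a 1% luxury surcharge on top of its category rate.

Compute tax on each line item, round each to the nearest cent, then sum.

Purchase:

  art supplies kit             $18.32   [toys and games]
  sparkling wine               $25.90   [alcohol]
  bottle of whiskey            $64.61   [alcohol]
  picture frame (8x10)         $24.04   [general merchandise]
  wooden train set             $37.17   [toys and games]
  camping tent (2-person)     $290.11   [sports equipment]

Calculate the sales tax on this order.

Art supplies kit $18.32: toys and games → 3.75% → $0.69
Sparkling wine $25.90: alcohol → 9.5% → $2.46
Bottle of whiskey $64.61: alcohol → 9.5% → $6.14
Picture frame (8x10) $24.04: general merchandise → 7% → $1.68
Wooden train set $37.17: toys and games → 3.75% → $1.39
Camping tent (2-person) $290.11: sports equipment → 7.75% + 1% surcharge = 8.75% → $25.38
Total tax = $0.69 + $2.46 + $6.14 + $1.68 + $1.39 + $25.38 = $37.74

$37.74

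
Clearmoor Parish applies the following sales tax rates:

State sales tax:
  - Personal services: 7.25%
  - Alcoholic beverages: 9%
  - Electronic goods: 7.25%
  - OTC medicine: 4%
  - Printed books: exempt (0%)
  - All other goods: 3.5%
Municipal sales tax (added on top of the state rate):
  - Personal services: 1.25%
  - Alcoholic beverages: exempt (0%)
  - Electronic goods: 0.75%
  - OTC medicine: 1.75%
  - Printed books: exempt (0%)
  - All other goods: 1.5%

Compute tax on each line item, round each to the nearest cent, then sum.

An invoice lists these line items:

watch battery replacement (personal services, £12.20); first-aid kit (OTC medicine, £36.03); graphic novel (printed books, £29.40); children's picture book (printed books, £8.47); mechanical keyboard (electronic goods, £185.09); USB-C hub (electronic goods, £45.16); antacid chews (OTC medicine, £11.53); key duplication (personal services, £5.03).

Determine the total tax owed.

£22.62

Watch battery replacement £12.20: personal services → 7.25% + 1.25% municipal = 8.5% → £1.04
First-aid kit £36.03: OTC medicine → 4% + 1.75% municipal = 5.75% → £2.07
Graphic novel £29.40: printed books → 0% + 0% municipal = 0% → £0.00
Children's picture book £8.47: printed books → 0% + 0% municipal = 0% → £0.00
Mechanical keyboard £185.09: electronic goods → 7.25% + 0.75% municipal = 8% → £14.81
USB-C hub £45.16: electronic goods → 7.25% + 0.75% municipal = 8% → £3.61
Antacid chews £11.53: OTC medicine → 4% + 1.75% municipal = 5.75% → £0.66
Key duplication £5.03: personal services → 7.25% + 1.25% municipal = 8.5% → £0.43
Total tax = £1.04 + £2.07 + £14.81 + £3.61 + £0.66 + £0.43 = £22.62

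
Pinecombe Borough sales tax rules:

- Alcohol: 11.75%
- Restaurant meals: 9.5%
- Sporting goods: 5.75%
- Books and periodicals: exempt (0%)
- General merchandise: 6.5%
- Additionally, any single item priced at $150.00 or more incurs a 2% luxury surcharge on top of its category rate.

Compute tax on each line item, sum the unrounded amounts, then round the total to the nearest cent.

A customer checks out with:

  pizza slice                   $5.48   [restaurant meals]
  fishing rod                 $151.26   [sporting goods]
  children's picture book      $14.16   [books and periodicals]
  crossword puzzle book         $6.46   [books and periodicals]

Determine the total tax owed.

Pizza slice $5.48: restaurant meals → 9.5% → $0.5206
Fishing rod $151.26: sporting goods → 5.75% + 2% surcharge = 7.75% → $11.72265
Children's picture book $14.16: books and periodicals → 0% → $0.00
Crossword puzzle book $6.46: books and periodicals → 0% → $0.00
Unrounded tax sum = $12.24325 → $12.24

$12.24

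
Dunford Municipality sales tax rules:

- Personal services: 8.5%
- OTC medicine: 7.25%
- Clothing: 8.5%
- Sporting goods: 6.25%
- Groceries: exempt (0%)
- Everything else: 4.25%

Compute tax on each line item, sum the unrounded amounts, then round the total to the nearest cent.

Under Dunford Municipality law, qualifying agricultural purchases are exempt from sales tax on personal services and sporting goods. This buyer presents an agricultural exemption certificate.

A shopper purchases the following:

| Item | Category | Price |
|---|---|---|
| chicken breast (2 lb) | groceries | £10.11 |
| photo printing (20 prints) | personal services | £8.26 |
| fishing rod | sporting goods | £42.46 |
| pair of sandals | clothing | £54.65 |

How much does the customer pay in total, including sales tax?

Chicken breast (2 lb) £10.11: groceries → 0% → £0.00
Photo printing (20 prints) £8.26: personal services, buyer-exempt → 0% → £0.00
Fishing rod £42.46: sporting goods, buyer-exempt → 0% → £0.00
Pair of sandals £54.65: clothing → 8.5% → £4.64525
Subtotal = £115.48; unrounded tax = £4.64525 → £4.65; total due = £120.13

£120.13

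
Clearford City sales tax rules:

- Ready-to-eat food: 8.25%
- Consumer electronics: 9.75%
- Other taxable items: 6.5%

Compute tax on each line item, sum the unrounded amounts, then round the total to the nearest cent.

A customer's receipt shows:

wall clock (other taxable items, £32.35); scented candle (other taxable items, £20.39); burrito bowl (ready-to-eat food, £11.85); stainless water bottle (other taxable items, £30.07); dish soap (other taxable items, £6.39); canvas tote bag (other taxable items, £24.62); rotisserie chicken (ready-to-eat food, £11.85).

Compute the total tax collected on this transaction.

Wall clock £32.35: other taxable items → 6.5% → £2.10275
Scented candle £20.39: other taxable items → 6.5% → £1.32535
Burrito bowl £11.85: ready-to-eat food → 8.25% → £0.977625
Stainless water bottle £30.07: other taxable items → 6.5% → £1.95455
Dish soap £6.39: other taxable items → 6.5% → £0.41535
Canvas tote bag £24.62: other taxable items → 6.5% → £1.6003
Rotisserie chicken £11.85: ready-to-eat food → 8.25% → £0.977625
Unrounded tax sum = £9.35355 → £9.35

£9.35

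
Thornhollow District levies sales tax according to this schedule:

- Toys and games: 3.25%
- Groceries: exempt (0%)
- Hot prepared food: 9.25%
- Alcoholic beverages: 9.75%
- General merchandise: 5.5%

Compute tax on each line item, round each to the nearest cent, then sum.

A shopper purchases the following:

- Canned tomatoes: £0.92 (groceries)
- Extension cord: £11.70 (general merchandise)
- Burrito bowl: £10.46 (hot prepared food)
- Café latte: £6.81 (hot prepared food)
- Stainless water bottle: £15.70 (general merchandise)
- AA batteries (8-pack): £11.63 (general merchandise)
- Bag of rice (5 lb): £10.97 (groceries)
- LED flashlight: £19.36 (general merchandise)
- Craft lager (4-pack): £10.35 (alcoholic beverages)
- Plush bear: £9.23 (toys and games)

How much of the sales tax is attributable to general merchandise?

Extension cord £11.70: general merchandise → 5.5% → £0.64
Stainless water bottle £15.70: general merchandise → 5.5% → £0.86
AA batteries (8-pack) £11.63: general merchandise → 5.5% → £0.64
LED flashlight £19.36: general merchandise → 5.5% → £1.06
Tax on general merchandise = £0.64 + £0.86 + £0.64 + £1.06 = £3.20

£3.20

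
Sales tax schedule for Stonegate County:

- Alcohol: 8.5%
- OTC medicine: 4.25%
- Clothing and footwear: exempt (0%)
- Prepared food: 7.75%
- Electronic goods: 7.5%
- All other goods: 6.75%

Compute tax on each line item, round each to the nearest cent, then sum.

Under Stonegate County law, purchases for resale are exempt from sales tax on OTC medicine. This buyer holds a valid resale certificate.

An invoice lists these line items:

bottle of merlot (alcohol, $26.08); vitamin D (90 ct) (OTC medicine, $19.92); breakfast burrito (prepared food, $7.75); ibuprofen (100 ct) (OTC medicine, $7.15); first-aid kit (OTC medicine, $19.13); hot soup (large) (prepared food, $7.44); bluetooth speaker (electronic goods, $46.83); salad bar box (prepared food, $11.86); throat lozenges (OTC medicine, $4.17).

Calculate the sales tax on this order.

Bottle of merlot $26.08: alcohol → 8.5% → $2.22
Vitamin D (90 ct) $19.92: OTC medicine, buyer-exempt → 0% → $0.00
Breakfast burrito $7.75: prepared food → 7.75% → $0.60
Ibuprofen (100 ct) $7.15: OTC medicine, buyer-exempt → 0% → $0.00
First-aid kit $19.13: OTC medicine, buyer-exempt → 0% → $0.00
Hot soup (large) $7.44: prepared food → 7.75% → $0.58
Bluetooth speaker $46.83: electronic goods → 7.5% → $3.51
Salad bar box $11.86: prepared food → 7.75% → $0.92
Throat lozenges $4.17: OTC medicine, buyer-exempt → 0% → $0.00
Total tax = $2.22 + $0.60 + $0.58 + $3.51 + $0.92 = $7.83

$7.83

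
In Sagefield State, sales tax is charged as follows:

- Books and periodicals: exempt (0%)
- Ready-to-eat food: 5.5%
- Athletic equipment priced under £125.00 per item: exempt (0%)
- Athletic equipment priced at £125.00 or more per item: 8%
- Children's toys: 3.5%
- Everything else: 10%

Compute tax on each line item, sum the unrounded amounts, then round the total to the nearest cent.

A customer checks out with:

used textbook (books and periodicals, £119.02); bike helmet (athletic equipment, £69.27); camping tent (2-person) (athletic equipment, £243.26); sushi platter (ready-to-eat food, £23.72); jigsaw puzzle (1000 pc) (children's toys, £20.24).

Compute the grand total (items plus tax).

£496.98

Used textbook £119.02: books and periodicals → 0% → £0.00
Bike helmet £69.27: athletic equipment, under £125.00 → 0% → £0.00
Camping tent (2-person) £243.26: athletic equipment, £125.00 or more → 8% → £19.4608
Sushi platter £23.72: ready-to-eat food → 5.5% → £1.3046
Jigsaw puzzle (1000 pc) £20.24: children's toys → 3.5% → £0.7084
Subtotal = £475.51; unrounded tax = £21.4738 → £21.47; total due = £496.98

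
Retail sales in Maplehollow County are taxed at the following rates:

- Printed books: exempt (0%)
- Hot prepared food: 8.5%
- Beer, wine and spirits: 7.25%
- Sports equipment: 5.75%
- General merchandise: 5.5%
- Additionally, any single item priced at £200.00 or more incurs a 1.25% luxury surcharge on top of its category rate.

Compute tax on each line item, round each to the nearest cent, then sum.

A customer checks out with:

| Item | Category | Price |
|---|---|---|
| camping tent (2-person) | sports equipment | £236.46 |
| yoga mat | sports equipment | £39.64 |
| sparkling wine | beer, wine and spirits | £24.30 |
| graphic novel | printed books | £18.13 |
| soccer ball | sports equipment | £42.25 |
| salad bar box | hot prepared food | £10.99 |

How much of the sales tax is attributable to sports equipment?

Camping tent (2-person) £236.46: sports equipment → 5.75% + 1.25% surcharge = 7% → £16.55
Yoga mat £39.64: sports equipment → 5.75% → £2.28
Soccer ball £42.25: sports equipment → 5.75% → £2.43
Tax on sports equipment = £16.55 + £2.28 + £2.43 = £21.26

£21.26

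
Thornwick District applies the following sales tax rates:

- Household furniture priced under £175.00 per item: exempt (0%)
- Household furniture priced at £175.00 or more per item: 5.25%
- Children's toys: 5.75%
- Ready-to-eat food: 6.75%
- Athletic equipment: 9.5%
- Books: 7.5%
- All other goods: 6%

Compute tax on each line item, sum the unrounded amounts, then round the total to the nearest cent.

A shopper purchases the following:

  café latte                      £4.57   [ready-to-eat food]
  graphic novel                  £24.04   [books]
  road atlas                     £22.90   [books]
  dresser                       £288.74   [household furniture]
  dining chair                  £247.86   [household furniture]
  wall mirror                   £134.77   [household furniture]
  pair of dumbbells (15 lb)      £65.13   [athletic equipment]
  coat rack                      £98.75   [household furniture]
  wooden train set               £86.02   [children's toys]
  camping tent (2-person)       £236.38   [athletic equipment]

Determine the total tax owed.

£65.59

Café latte £4.57: ready-to-eat food → 6.75% → £0.308475
Graphic novel £24.04: books → 7.5% → £1.803
Road atlas £22.90: books → 7.5% → £1.7175
Dresser £288.74: household furniture, £175.00 or more → 5.25% → £15.15885
Dining chair £247.86: household furniture, £175.00 or more → 5.25% → £13.01265
Wall mirror £134.77: household furniture, under £175.00 → 0% → £0.00
Pair of dumbbells (15 lb) £65.13: athletic equipment → 9.5% → £6.18735
Coat rack £98.75: household furniture, under £175.00 → 0% → £0.00
Wooden train set £86.02: children's toys → 5.75% → £4.94615
Camping tent (2-person) £236.38: athletic equipment → 9.5% → £22.4561
Unrounded tax sum = £65.590075 → £65.59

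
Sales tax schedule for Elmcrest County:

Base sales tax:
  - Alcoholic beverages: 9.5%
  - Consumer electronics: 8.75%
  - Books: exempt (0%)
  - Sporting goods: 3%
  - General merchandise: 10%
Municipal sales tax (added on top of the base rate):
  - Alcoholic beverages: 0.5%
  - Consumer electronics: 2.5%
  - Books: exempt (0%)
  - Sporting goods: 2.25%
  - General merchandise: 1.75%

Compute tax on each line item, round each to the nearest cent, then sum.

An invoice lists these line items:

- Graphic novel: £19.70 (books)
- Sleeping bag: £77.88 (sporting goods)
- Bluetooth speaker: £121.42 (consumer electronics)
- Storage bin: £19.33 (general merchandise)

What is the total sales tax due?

Graphic novel £19.70: books → 0% + 0% municipal = 0% → £0.00
Sleeping bag £77.88: sporting goods → 3% + 2.25% municipal = 5.25% → £4.09
Bluetooth speaker £121.42: consumer electronics → 8.75% + 2.5% municipal = 11.25% → £13.66
Storage bin £19.33: general merchandise → 10% + 1.75% municipal = 11.75% → £2.27
Total tax = £4.09 + £13.66 + £2.27 = £20.02

£20.02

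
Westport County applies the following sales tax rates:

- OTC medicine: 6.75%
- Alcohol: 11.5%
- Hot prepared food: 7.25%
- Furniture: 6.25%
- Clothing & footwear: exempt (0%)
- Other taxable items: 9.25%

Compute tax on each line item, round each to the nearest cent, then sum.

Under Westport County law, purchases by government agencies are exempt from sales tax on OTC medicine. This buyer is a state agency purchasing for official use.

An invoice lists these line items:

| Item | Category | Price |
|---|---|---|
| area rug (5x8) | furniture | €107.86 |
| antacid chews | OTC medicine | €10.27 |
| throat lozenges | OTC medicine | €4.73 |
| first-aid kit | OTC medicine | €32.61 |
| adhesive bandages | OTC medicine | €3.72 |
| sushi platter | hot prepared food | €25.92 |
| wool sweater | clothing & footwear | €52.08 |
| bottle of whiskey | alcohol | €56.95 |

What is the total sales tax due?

Area rug (5x8) €107.86: furniture → 6.25% → €6.74
Antacid chews €10.27: OTC medicine, buyer-exempt → 0% → €0.00
Throat lozenges €4.73: OTC medicine, buyer-exempt → 0% → €0.00
First-aid kit €32.61: OTC medicine, buyer-exempt → 0% → €0.00
Adhesive bandages €3.72: OTC medicine, buyer-exempt → 0% → €0.00
Sushi platter €25.92: hot prepared food → 7.25% → €1.88
Wool sweater €52.08: clothing & footwear → 0% → €0.00
Bottle of whiskey €56.95: alcohol → 11.5% → €6.55
Total tax = €6.74 + €1.88 + €6.55 = €15.17

€15.17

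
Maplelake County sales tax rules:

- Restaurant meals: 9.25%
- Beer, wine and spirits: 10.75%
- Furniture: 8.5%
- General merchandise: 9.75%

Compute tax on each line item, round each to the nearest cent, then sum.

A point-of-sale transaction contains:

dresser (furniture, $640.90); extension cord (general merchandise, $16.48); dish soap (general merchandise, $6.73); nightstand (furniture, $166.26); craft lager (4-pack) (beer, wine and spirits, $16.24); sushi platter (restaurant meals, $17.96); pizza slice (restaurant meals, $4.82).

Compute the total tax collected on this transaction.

$74.74

Dresser $640.90: furniture → 8.5% → $54.48
Extension cord $16.48: general merchandise → 9.75% → $1.61
Dish soap $6.73: general merchandise → 9.75% → $0.66
Nightstand $166.26: furniture → 8.5% → $14.13
Craft lager (4-pack) $16.24: beer, wine and spirits → 10.75% → $1.75
Sushi platter $17.96: restaurant meals → 9.25% → $1.66
Pizza slice $4.82: restaurant meals → 9.25% → $0.45
Total tax = $54.48 + $1.61 + $0.66 + $14.13 + $1.75 + $1.66 + $0.45 = $74.74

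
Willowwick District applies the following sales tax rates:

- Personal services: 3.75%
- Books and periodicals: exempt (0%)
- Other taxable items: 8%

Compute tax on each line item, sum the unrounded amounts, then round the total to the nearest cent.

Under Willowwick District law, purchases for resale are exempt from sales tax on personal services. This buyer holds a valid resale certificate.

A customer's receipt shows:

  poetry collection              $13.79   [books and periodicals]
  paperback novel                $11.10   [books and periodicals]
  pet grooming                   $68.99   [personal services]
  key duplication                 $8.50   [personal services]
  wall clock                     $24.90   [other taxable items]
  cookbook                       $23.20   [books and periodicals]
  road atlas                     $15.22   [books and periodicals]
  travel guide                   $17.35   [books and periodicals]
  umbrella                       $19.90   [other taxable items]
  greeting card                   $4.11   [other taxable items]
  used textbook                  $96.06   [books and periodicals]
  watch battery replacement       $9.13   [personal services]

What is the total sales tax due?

Poetry collection $13.79: books and periodicals → 0% → $0.00
Paperback novel $11.10: books and periodicals → 0% → $0.00
Pet grooming $68.99: personal services, buyer-exempt → 0% → $0.00
Key duplication $8.50: personal services, buyer-exempt → 0% → $0.00
Wall clock $24.90: other taxable items → 8% → $1.992
Cookbook $23.20: books and periodicals → 0% → $0.00
Road atlas $15.22: books and periodicals → 0% → $0.00
Travel guide $17.35: books and periodicals → 0% → $0.00
Umbrella $19.90: other taxable items → 8% → $1.592
Greeting card $4.11: other taxable items → 8% → $0.3288
Used textbook $96.06: books and periodicals → 0% → $0.00
Watch battery replacement $9.13: personal services, buyer-exempt → 0% → $0.00
Unrounded tax sum = $3.9128 → $3.91

$3.91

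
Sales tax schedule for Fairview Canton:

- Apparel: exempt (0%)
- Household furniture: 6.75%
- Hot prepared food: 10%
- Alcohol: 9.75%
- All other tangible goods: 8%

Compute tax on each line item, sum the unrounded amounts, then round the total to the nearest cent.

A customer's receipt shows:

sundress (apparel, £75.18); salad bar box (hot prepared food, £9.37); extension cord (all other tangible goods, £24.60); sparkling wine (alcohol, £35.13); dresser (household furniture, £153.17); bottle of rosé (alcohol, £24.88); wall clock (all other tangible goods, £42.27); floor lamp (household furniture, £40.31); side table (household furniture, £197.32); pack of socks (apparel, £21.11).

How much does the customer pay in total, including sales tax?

£661.86

Sundress £75.18: apparel → 0% → £0.00
Salad bar box £9.37: hot prepared food → 10% → £0.937
Extension cord £24.60: all other tangible goods → 8% → £1.968
Sparkling wine £35.13: alcohol → 9.75% → £3.425175
Dresser £153.17: household furniture → 6.75% → £10.338975
Bottle of rosé £24.88: alcohol → 9.75% → £2.4258
Wall clock £42.27: all other tangible goods → 8% → £3.3816
Floor lamp £40.31: household furniture → 6.75% → £2.720925
Side table £197.32: household furniture → 6.75% → £13.3191
Pack of socks £21.11: apparel → 0% → £0.00
Subtotal = £623.34; unrounded tax = £38.516575 → £38.52; total due = £661.86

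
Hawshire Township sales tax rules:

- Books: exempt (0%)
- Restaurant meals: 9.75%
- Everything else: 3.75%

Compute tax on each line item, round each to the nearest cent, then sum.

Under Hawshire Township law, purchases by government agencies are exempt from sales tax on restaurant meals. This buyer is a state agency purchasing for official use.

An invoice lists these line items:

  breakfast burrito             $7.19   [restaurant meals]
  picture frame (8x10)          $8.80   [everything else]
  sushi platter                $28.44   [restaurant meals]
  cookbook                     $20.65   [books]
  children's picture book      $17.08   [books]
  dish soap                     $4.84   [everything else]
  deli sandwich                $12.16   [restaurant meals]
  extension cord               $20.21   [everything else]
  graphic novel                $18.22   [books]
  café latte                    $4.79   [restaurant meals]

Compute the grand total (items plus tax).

$143.65

Breakfast burrito $7.19: restaurant meals, buyer-exempt → 0% → $0.00
Picture frame (8x10) $8.80: everything else → 3.75% → $0.33
Sushi platter $28.44: restaurant meals, buyer-exempt → 0% → $0.00
Cookbook $20.65: books → 0% → $0.00
Children's picture book $17.08: books → 0% → $0.00
Dish soap $4.84: everything else → 3.75% → $0.18
Deli sandwich $12.16: restaurant meals, buyer-exempt → 0% → $0.00
Extension cord $20.21: everything else → 3.75% → $0.76
Graphic novel $18.22: books → 0% → $0.00
Café latte $4.79: restaurant meals, buyer-exempt → 0% → $0.00
Subtotal = $142.38; tax = $1.27; total due = $143.65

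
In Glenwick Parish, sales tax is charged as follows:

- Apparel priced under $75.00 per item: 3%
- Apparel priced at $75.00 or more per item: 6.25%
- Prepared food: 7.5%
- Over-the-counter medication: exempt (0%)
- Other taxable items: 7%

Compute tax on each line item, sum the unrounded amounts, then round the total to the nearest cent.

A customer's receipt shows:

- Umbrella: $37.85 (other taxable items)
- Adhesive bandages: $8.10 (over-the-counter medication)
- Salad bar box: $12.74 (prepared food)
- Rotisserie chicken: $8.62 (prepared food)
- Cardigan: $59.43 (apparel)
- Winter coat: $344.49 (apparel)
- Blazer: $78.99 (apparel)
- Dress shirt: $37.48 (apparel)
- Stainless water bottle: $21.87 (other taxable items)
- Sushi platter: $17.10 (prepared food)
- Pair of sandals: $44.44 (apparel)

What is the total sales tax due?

$37.77

Umbrella $37.85: other taxable items → 7% → $2.6495
Adhesive bandages $8.10: over-the-counter medication → 0% → $0.00
Salad bar box $12.74: prepared food → 7.5% → $0.9555
Rotisserie chicken $8.62: prepared food → 7.5% → $0.6465
Cardigan $59.43: apparel, under $75.00 → 3% → $1.7829
Winter coat $344.49: apparel, $75.00 or more → 6.25% → $21.530625
Blazer $78.99: apparel, $75.00 or more → 6.25% → $4.936875
Dress shirt $37.48: apparel, under $75.00 → 3% → $1.1244
Stainless water bottle $21.87: other taxable items → 7% → $1.5309
Sushi platter $17.10: prepared food → 7.5% → $1.2825
Pair of sandals $44.44: apparel, under $75.00 → 3% → $1.3332
Unrounded tax sum = $37.7729 → $37.77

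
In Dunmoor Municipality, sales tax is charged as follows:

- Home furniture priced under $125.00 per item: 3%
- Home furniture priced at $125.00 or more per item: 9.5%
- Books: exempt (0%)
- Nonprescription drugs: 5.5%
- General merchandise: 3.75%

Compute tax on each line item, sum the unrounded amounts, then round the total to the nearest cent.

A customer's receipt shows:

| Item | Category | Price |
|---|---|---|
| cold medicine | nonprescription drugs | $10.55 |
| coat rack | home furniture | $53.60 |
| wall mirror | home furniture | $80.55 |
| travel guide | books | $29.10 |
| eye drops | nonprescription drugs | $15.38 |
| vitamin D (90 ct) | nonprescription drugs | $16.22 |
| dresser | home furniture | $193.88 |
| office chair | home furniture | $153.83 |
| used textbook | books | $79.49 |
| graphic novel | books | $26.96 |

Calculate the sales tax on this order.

$39.38

Cold medicine $10.55: nonprescription drugs → 5.5% → $0.58025
Coat rack $53.60: home furniture, under $125.00 → 3% → $1.608
Wall mirror $80.55: home furniture, under $125.00 → 3% → $2.4165
Travel guide $29.10: books → 0% → $0.00
Eye drops $15.38: nonprescription drugs → 5.5% → $0.8459
Vitamin D (90 ct) $16.22: nonprescription drugs → 5.5% → $0.8921
Dresser $193.88: home furniture, $125.00 or more → 9.5% → $18.4186
Office chair $153.83: home furniture, $125.00 or more → 9.5% → $14.61385
Used textbook $79.49: books → 0% → $0.00
Graphic novel $26.96: books → 0% → $0.00
Unrounded tax sum = $39.3752 → $39.38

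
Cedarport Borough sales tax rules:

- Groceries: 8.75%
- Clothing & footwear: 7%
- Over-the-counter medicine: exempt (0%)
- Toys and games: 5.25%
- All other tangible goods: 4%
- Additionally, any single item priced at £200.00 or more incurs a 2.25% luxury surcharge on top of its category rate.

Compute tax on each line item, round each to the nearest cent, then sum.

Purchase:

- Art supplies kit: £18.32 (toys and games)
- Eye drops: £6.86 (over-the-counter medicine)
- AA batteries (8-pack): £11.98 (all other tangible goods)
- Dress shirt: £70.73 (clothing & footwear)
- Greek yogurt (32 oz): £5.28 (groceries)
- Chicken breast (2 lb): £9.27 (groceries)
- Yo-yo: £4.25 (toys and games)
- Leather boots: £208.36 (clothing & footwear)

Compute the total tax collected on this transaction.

Art supplies kit £18.32: toys and games → 5.25% → £0.96
Eye drops £6.86: over-the-counter medicine → 0% → £0.00
AA batteries (8-pack) £11.98: all other tangible goods → 4% → £0.48
Dress shirt £70.73: clothing & footwear → 7% → £4.95
Greek yogurt (32 oz) £5.28: groceries → 8.75% → £0.46
Chicken breast (2 lb) £9.27: groceries → 8.75% → £0.81
Yo-yo £4.25: toys and games → 5.25% → £0.22
Leather boots £208.36: clothing & footwear → 7% + 2.25% surcharge = 9.25% → £19.27
Total tax = £0.96 + £0.48 + £4.95 + £0.46 + £0.81 + £0.22 + £19.27 = £27.15

£27.15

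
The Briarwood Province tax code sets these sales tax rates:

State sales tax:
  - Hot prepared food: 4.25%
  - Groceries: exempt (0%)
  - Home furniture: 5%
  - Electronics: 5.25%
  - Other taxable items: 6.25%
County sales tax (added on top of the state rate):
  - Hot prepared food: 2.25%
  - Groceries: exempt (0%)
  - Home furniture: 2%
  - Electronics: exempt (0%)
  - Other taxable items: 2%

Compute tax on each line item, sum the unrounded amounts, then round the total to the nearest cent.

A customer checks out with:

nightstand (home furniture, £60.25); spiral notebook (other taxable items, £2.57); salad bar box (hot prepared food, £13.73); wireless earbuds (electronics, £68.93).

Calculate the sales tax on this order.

Nightstand £60.25: home furniture → 5% + 2% county = 7% → £4.2175
Spiral notebook £2.57: other taxable items → 6.25% + 2% county = 8.25% → £0.212025
Salad bar box £13.73: hot prepared food → 4.25% + 2.25% county = 6.5% → £0.89245
Wireless earbuds £68.93: electronics → 5.25% + 0% county = 5.25% → £3.618825
Unrounded tax sum = £8.9408 → £8.94

£8.94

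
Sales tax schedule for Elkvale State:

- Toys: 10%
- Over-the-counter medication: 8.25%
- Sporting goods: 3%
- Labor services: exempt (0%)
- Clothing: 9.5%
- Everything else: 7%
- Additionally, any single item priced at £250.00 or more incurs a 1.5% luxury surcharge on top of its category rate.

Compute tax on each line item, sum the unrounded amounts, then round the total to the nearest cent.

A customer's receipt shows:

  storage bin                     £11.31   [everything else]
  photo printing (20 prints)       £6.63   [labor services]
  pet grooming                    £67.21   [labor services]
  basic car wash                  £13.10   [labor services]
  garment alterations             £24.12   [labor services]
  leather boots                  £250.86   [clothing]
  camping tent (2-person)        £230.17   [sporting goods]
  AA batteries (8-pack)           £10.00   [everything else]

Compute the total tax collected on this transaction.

£35.99

Storage bin £11.31: everything else → 7% → £0.7917
Photo printing (20 prints) £6.63: labor services → 0% → £0.00
Pet grooming £67.21: labor services → 0% → £0.00
Basic car wash £13.10: labor services → 0% → £0.00
Garment alterations £24.12: labor services → 0% → £0.00
Leather boots £250.86: clothing → 9.5% + 1.5% surcharge = 11% → £27.5946
Camping tent (2-person) £230.17: sporting goods → 3% → £6.9051
AA batteries (8-pack) £10.00: everything else → 7% → £0.70
Unrounded tax sum = £35.9914 → £35.99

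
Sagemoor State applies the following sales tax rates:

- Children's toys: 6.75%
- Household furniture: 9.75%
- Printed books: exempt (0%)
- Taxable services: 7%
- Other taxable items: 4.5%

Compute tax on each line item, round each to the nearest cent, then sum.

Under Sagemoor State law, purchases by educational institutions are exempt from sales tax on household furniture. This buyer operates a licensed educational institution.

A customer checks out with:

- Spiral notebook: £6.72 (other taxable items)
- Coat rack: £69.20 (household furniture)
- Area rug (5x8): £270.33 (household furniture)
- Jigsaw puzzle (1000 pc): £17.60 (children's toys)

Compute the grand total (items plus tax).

£365.34

Spiral notebook £6.72: other taxable items → 4.5% → £0.30
Coat rack £69.20: household furniture, buyer-exempt → 0% → £0.00
Area rug (5x8) £270.33: household furniture, buyer-exempt → 0% → £0.00
Jigsaw puzzle (1000 pc) £17.60: children's toys → 6.75% → £1.19
Subtotal = £363.85; tax = £1.49; total due = £365.34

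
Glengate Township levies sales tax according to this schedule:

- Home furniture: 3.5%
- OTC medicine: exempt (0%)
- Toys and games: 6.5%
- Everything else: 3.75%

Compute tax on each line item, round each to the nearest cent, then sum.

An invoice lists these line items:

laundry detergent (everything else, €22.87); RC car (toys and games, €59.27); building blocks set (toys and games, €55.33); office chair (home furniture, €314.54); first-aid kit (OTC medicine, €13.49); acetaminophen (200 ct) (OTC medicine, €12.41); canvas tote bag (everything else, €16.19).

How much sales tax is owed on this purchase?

€19.93

Laundry detergent €22.87: everything else → 3.75% → €0.86
RC car €59.27: toys and games → 6.5% → €3.85
Building blocks set €55.33: toys and games → 6.5% → €3.60
Office chair €314.54: home furniture → 3.5% → €11.01
First-aid kit €13.49: OTC medicine → 0% → €0.00
Acetaminophen (200 ct) €12.41: OTC medicine → 0% → €0.00
Canvas tote bag €16.19: everything else → 3.75% → €0.61
Total tax = €0.86 + €3.85 + €3.60 + €11.01 + €0.61 = €19.93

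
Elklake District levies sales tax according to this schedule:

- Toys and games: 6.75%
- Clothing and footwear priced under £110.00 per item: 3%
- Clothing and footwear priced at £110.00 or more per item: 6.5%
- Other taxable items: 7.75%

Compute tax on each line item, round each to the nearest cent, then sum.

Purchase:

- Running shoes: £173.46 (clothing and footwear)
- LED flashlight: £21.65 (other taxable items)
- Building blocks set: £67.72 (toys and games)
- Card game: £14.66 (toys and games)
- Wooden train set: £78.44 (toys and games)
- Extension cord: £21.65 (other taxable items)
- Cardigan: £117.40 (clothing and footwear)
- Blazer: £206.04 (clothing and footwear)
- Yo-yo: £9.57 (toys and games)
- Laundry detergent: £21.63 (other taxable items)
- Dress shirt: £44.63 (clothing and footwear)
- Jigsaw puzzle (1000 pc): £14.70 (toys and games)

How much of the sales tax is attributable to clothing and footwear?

Running shoes £173.46: clothing and footwear, £110.00 or more → 6.5% → £11.27
Cardigan £117.40: clothing and footwear, £110.00 or more → 6.5% → £7.63
Blazer £206.04: clothing and footwear, £110.00 or more → 6.5% → £13.39
Dress shirt £44.63: clothing and footwear, under £110.00 → 3% → £1.34
Tax on clothing and footwear = £11.27 + £7.63 + £13.39 + £1.34 = £33.63

£33.63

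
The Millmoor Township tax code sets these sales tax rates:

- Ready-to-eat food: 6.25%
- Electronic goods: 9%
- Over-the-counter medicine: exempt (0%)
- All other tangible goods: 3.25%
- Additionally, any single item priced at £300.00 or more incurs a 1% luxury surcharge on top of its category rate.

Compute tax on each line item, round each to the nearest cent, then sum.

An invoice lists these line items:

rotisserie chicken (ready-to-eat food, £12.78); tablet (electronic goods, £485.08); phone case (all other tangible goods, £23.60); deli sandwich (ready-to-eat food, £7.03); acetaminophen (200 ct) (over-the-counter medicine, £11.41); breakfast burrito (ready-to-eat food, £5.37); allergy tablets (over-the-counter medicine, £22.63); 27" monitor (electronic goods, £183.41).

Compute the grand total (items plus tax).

Rotisserie chicken £12.78: ready-to-eat food → 6.25% → £0.80
Tablet £485.08: electronic goods → 9% + 1% surcharge = 10% → £48.51
Phone case £23.60: all other tangible goods → 3.25% → £0.77
Deli sandwich £7.03: ready-to-eat food → 6.25% → £0.44
Acetaminophen (200 ct) £11.41: over-the-counter medicine → 0% → £0.00
Breakfast burrito £5.37: ready-to-eat food → 6.25% → £0.34
Allergy tablets £22.63: over-the-counter medicine → 0% → £0.00
27" monitor £183.41: electronic goods → 9% → £16.51
Subtotal = £751.31; tax = £67.37; total due = £818.68

£818.68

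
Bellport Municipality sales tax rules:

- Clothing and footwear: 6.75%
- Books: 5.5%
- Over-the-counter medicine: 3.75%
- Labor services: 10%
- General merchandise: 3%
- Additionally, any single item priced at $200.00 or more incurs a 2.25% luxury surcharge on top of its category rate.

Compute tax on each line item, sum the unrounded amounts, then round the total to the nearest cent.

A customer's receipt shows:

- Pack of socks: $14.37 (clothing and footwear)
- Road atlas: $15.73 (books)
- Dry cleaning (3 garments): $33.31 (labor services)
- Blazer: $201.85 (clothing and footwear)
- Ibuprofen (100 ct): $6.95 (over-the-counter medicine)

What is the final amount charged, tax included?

Pack of socks $14.37: clothing and footwear → 6.75% → $0.969975
Road atlas $15.73: books → 5.5% → $0.86515
Dry cleaning (3 garments) $33.31: labor services → 10% → $3.331
Blazer $201.85: clothing and footwear → 6.75% + 2.25% surcharge = 9% → $18.1665
Ibuprofen (100 ct) $6.95: over-the-counter medicine → 3.75% → $0.260625
Subtotal = $272.21; unrounded tax = $23.59325 → $23.59; total due = $295.80

$295.80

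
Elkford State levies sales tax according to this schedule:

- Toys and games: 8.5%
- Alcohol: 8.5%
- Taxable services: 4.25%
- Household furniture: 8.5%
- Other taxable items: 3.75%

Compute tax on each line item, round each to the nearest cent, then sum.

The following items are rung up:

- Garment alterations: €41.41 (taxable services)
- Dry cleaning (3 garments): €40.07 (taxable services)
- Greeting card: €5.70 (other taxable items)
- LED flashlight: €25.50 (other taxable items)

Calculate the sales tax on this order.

€4.63

Garment alterations €41.41: taxable services → 4.25% → €1.76
Dry cleaning (3 garments) €40.07: taxable services → 4.25% → €1.70
Greeting card €5.70: other taxable items → 3.75% → €0.21
LED flashlight €25.50: other taxable items → 3.75% → €0.96
Total tax = €1.76 + €1.70 + €0.21 + €0.96 = €4.63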